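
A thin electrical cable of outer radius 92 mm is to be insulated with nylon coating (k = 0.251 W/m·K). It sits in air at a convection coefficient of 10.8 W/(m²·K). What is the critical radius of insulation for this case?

For a cylinder r_cr = k/h = 0.251/10.8
r_cr = 23.2 mm; since the bare radius (92 mm) is above r_cr, any added insulation will reduce heat loss.

r_cr ≈ 23.2 mm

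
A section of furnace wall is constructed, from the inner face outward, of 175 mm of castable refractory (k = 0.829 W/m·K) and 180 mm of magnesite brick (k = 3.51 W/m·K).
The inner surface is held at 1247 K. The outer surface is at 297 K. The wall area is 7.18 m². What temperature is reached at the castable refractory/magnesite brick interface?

T ≈ 483 K

Treating each layer as a thermal resistance in series:
R_castable refractory = L/(kA) = 0.175/(0.829×7.18) = 0.0294 K/W
R_magnesite brick = L/(kA) = 0.18/(3.51×7.18) = 0.007142 K/W
R_total = 0.03654 K/W;  Q = ΔT/R_total = 950/0.03654 = 26000 W
T_interface = T_inner − Q·ΣR(inner→interface) = 1247 − 26000×0.0294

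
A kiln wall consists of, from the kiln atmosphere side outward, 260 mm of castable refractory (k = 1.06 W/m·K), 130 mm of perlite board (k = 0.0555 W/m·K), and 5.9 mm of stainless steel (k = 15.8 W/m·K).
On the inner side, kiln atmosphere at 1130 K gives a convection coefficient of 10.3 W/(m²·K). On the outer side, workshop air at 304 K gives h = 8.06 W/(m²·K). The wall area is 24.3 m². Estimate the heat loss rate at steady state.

Q ≈ 7150 W

Thermal resistances in series:
R_inner film = 1/(h_i·A) = 1/(10.3×24.3) = 0.003995 K/W
R_castable refractory = L/(kA) = 0.26/(1.06×24.3) = 0.01009 K/W
R_perlite board = L/(kA) = 0.13/(0.0555×24.3) = 0.09639 K/W
R_stainless steel = L/(kA) = 0.0059/(15.8×24.3) = 1.537×10^-5 K/W
R_outer film = 1/(h_o·A) = 1/(8.06×24.3) = 0.005106 K/W
R_total = 0.1156 K/W
Q = ΔT / R_total = 826 / 0.1156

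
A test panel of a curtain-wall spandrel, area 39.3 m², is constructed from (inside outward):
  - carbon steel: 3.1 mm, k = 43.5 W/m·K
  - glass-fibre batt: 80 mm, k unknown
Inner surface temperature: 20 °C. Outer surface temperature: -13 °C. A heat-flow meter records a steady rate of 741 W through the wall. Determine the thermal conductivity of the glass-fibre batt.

Using the resistance-network approach (series):
R_carbon steel = L/(kA) = 0.0031/(43.5×39.3) = 1.813×10^-6 K/W
Sum of known resistances R_other = 1.813×10^-6 K/W
Total R = ΔT/Q = 33/741 = 0.04453 K/W
R_glass-fibre batt = R_total − R_other = 0.04453 K/W
k = L/(R·A) = 0.08/(0.04453×39.3)

k ≈ 0.0457 W/(m·K)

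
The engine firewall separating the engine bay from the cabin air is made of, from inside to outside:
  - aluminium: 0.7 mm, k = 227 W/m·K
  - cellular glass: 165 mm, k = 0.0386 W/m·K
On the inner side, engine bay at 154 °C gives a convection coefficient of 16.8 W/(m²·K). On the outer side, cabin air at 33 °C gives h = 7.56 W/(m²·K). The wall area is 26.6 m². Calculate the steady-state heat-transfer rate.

Thermal resistances in series:
R_inner film = 1/(h_i·A) = 1/(16.8×26.6) = 0.002238 K/W
R_aluminium = L/(kA) = 0.0007/(227×26.6) = 1.159×10^-7 K/W
R_cellular glass = L/(kA) = 0.165/(0.0386×26.6) = 0.1607 K/W
R_outer film = 1/(h_o·A) = 1/(7.56×26.6) = 0.004973 K/W
R_total = 0.1679 K/W
Q = ΔT / R_total = 121 / 0.1679

Q ≈ 721 W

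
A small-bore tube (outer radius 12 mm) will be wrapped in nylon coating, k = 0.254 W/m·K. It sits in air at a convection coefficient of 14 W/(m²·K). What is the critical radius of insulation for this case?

For a cylinder r_cr = k/h = 0.254/14
r_cr = 18.1 mm; since the bare radius (12 mm) is below r_cr, adding a thin layer of insulation will *increase* heat loss.

r_cr ≈ 18.1 mm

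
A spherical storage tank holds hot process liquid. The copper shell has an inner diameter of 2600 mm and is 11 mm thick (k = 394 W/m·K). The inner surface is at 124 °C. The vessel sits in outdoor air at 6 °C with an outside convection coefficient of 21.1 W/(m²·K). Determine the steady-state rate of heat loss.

For a spherical shell R = (1/r₁ − 1/r₂)/(4πk); film R = 1/(h·4πr²). In series:
R_copper shell = (1/1.3 − 1/1.311)/(4π×394) = 1.304×10^-6 K/W
R_outer film = 1/(h·4πr_o²) = 1/(21.1×4π×1.311²) = 0.002194 K/W
R_total = 0.002196 K/W
Q = ΔT/R_total = 118/0.002196

Q ≈ 53700 W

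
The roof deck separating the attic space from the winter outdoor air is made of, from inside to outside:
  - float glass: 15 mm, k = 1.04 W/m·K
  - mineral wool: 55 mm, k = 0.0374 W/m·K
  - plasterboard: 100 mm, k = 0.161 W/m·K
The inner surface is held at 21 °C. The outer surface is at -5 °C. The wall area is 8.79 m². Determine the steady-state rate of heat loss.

Q ≈ 109 W

Using the resistance-network approach (series):
R_float glass = L/(kA) = 0.015/(1.04×8.79) = 0.001641 K/W
R_mineral wool = L/(kA) = 0.055/(0.0374×8.79) = 0.1673 K/W
R_plasterboard = L/(kA) = 0.1/(0.161×8.79) = 0.07066 K/W
R_total = 0.2396 K/W
Q = ΔT / R_total = 26 / 0.2396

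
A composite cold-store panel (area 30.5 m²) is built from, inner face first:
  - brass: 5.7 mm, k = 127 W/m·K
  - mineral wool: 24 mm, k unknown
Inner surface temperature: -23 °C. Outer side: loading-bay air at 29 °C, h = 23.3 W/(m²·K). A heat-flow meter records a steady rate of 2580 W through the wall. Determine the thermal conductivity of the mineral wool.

k ≈ 0.042 W/(m·K)

Treating each layer as a thermal resistance in series:
R_brass = L/(kA) = 0.0057/(127×30.5) = 1.472×10^-6 K/W
R_outer film = 1/(h_o·A) = 1/(23.3×30.5) = 0.001407 K/W
Sum of known resistances R_other = 0.001409 K/W
Total R = ΔT/Q = 52/2580 = 0.02016 K/W
R_mineral wool = R_total − R_other = 0.01875 K/W
k = L/(R·A) = 0.024/(0.01875×30.5)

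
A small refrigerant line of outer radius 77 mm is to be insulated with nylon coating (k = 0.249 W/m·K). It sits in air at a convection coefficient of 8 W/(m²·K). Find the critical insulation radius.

r_cr ≈ 31.1 mm

For a cylinder r_cr = k/h = 0.249/8
r_cr = 31.1 mm; since the bare radius (77 mm) is above r_cr, any added insulation will reduce heat loss.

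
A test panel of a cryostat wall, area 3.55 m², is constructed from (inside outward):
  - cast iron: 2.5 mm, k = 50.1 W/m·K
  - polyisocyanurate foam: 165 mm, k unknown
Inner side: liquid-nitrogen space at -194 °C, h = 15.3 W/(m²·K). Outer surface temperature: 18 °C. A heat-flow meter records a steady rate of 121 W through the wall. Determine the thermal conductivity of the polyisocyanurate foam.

Model the wall as resistances in series:
R_inner film = 1/(h_i·A) = 1/(15.3×3.55) = 0.01841 K/W
R_cast iron = L/(kA) = 0.0025/(50.1×3.55) = 1.406×10^-5 K/W
Sum of known resistances R_other = 0.01843 K/W
Total R = ΔT/Q = 212/121 = 1.752 K/W
R_polyisocyanurate foam = R_total − R_other = 1.734 K/W
k = L/(R·A) = 0.165/(1.734×3.55)

k ≈ 0.0268 W/(m·K)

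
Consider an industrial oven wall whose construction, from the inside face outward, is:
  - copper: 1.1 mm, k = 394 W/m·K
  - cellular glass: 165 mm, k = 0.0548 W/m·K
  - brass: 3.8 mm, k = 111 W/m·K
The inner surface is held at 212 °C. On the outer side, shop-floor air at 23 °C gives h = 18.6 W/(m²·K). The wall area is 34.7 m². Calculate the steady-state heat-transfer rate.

Q ≈ 2140 W

Series thermal resistances:
R_copper = L/(kA) = 0.0011/(394×34.7) = 8.046×10^-8 K/W
R_cellular glass = L/(kA) = 0.165/(0.0548×34.7) = 0.08677 K/W
R_brass = L/(kA) = 0.0038/(111×34.7) = 9.866×10^-7 K/W
R_outer film = 1/(h_o·A) = 1/(18.6×34.7) = 0.001549 K/W
R_total = 0.08832 K/W
Q = ΔT / R_total = 189 / 0.08832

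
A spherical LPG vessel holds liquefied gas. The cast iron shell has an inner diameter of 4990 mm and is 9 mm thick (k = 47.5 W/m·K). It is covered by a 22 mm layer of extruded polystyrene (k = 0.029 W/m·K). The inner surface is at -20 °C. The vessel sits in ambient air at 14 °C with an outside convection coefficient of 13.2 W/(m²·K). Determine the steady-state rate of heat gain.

Spherical conduction: R = (1/r_in − 1/r_out)/(4πk) per layer; series-sum.
R_cast iron shell = (1/2.495 − 1/2.504)/(4π×47.5) = 2.413×10^-6 K/W
R_extruded polystyrene = (1/2.504 − 1/2.526)/(4π×0.029) = 0.009544 K/W
R_outer film = 1/(h·4πr_o²) = 1/(13.2×4π×2.526²) = 9.448×10^-4 K/W
R_total = 0.01049 K/W
Q = ΔT/R_total = 34/0.01049

Q ≈ 3240 W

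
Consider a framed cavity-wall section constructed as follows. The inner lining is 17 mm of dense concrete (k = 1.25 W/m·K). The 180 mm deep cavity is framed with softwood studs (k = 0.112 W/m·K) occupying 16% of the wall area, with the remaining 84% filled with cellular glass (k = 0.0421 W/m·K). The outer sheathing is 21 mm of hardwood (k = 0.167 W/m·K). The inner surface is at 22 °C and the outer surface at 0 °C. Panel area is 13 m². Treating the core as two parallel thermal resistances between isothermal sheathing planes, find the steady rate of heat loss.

Q ≈ 81.3 W

Sheathing layers in series; stud and cavity paths in parallel between them.
R_inner = 0.017/(1.25×13) = 0.001046 K/W
R_stud  = 0.18/(0.112×0.16×13) = 0.7727 K/W
R_cav   = 0.18/(0.0421×0.84×13) = 0.3915 K/W
1/R_core = 1/R_stud + 1/R_cav → R_core = 0.2599 K/W
R_outer = 0.021/(0.167×13) = 0.009673 K/W
R_total = 0.2706 K/W
Q = ΔT/R_total = 22/0.2706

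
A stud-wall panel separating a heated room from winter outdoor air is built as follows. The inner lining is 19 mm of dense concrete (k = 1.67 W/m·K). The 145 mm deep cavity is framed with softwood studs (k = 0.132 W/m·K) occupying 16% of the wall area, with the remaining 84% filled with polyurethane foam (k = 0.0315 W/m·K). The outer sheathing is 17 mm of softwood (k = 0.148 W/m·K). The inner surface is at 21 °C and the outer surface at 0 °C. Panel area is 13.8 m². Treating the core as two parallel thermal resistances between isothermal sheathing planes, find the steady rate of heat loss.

Q ≈ 91.3 W

Sheathing layers in series; stud and cavity paths in parallel between them.
R_inner = 0.019/(1.67×13.8) = 8.244×10^-4 K/W
R_stud  = 0.145/(0.132×0.16×13.8) = 0.4975 K/W
R_cav   = 0.145/(0.0315×0.84×13.8) = 0.3971 K/W
1/R_core = 1/R_stud + 1/R_cav → R_core = 0.2208 K/W
R_outer = 0.017/(0.148×13.8) = 0.008324 K/W
R_total = 0.23 K/W
Q = ΔT/R_total = 21/0.23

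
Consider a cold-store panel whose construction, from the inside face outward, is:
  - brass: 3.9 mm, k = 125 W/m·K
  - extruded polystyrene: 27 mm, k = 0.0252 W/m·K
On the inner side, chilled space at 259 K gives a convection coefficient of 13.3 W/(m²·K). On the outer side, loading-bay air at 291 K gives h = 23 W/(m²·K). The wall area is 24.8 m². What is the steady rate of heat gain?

Q ≈ 667 W

Series thermal resistances:
R_inner film = 1/(h_i·A) = 1/(13.3×24.8) = 0.003032 K/W
R_brass = L/(kA) = 0.0039/(125×24.8) = 1.258×10^-6 K/W
R_extruded polystyrene = L/(kA) = 0.027/(0.0252×24.8) = 0.0432 K/W
R_outer film = 1/(h_o·A) = 1/(23×24.8) = 0.001753 K/W
R_total = 0.04799 K/W
Q = ΔT / R_total = 32 / 0.04799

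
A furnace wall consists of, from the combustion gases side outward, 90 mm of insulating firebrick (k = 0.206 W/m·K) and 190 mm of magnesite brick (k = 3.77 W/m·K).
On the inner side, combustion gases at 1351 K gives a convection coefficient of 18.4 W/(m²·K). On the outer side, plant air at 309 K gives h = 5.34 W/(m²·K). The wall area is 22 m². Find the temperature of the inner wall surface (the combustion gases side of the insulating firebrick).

T ≈ 1270 K

Model the wall as resistances in series:
R_inner film = 1/(h_i·A) = 1/(18.4×22) = 0.00247 K/W
R_insulating firebrick = L/(kA) = 0.09/(0.206×22) = 0.01986 K/W
R_magnesite brick = L/(kA) = 0.19/(3.77×22) = 0.002291 K/W
R_outer film = 1/(h_o·A) = 1/(5.34×22) = 0.008512 K/W
R_total = 0.03313 K/W;  Q = ΔT/R_total = 1042/0.03313 = 31450 W
T_interface = T_inner − Q·ΣR(inner→interface) = 1351 − 31400×0.00247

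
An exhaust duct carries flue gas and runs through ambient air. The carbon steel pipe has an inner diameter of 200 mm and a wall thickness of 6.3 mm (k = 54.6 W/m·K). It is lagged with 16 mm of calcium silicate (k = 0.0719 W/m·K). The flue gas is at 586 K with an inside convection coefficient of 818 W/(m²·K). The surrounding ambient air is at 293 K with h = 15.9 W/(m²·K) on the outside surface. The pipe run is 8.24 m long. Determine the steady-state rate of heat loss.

For a radial system each layer contributes R = ln(r_out/r_in)/(2πkL); films add R = 1/(hA).
R_inner film = 1/(h_i·2πr₁L) = 1/(818×2π×0.1×8.24) = 2.361×10^-4 K/W
R_carbon steel pipe wall = ln(106.3/100)/(2π×54.6×8.24) = 2.161×10^-5 K/W
R_calcium silicate = ln(122.3/106.3)/(2π×0.0719×8.24) = 0.03767 K/W
R_outer film = 1/(h_o·2πr_oL) = 1/(15.9×2π×0.1223×8.24) = 0.009933 K/W
R_total = 0.04786 K/W
Q = ΔT/R_total = 293/0.04786

Q ≈ 6120 W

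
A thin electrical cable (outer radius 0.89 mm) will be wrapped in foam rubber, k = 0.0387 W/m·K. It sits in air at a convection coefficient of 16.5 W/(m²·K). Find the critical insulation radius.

For a cylinder r_cr = k/h = 0.0387/16.5
r_cr = 2.35 mm; since the bare radius (0.89 mm) is below r_cr, adding a thin layer of insulation will *increase* heat loss.

r_cr ≈ 2.35 mm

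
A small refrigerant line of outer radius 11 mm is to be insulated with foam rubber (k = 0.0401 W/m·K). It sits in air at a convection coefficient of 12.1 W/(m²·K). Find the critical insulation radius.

r_cr ≈ 3.31 mm

For a cylinder r_cr = k/h = 0.0401/12.1
r_cr = 3.31 mm; since the bare radius (11 mm) is above r_cr, any added insulation will reduce heat loss.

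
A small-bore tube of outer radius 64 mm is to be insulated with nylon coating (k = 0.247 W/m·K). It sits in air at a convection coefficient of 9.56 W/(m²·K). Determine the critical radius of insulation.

r_cr ≈ 25.8 mm

For a cylinder r_cr = k/h = 0.247/9.56
r_cr = 25.8 mm; since the bare radius (64 mm) is above r_cr, any added insulation will reduce heat loss.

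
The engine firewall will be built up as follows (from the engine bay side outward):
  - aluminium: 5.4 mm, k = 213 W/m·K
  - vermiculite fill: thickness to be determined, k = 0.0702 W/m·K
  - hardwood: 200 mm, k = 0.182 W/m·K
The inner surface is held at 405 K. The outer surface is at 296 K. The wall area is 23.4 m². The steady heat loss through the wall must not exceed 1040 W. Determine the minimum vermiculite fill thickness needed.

L ≈ 95 mm

Using the resistance-network approach (series):
R_aluminium = L/(kA) = 0.0054/(213×23.4) = 1.083×10^-6 K/W
R_hardwood = L/(kA) = 0.2/(0.182×23.4) = 0.04696 K/W
Sum of the known resistances R_other = 0.04696 K/W
Required total resistance R_tot = ΔT/Q_allow = 109/1040 = 0.1048 K/W
R_vermiculite fill = R_tot − R_other = 0.05785 K/W
L = R·k·A = 0.05785×0.0702×23.4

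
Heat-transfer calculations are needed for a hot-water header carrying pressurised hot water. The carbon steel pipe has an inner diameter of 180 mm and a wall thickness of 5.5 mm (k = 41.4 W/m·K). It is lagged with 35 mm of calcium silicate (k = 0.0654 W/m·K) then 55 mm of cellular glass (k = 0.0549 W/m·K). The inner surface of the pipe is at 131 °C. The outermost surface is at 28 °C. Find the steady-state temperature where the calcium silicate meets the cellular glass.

T ≈ 87 °C

Radial resistances (cylindrical: R_cond = ln(r_o/r_i)/(2πkL), R_conv = 1/(h·2πrL)):
R_carbon steel pipe wall = ln(95.5/90)/(2π×41.4×1) = 2.28×10^-4 K/W
R_calcium silicate = ln(130.5/95.5)/(2π×0.0654×1) = 0.7599 K/W
R_cellular glass = ln(185.5/130.5)/(2π×0.0549×1) = 1.02 K/W
R_total = 1.78 K/W
Q = ΔT/R_total = 103/1.78
Q = 57.9 W/m
T_interface = T_inner − Q·ΣR(inner→interface) = 131 − 57.9×0.7601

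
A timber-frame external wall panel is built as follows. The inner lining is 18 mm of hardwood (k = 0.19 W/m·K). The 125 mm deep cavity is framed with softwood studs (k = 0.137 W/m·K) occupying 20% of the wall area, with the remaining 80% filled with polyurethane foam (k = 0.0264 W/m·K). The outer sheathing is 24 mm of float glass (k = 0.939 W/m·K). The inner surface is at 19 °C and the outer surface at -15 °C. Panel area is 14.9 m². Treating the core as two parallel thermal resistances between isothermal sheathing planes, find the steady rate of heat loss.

Sheathing layers in series; stud and cavity paths in parallel between them.
R_inner = 0.018/(0.19×14.9) = 0.006358 K/W
R_stud  = 0.125/(0.137×0.2×14.9) = 0.3062 K/W
R_cav   = 0.125/(0.0264×0.8×14.9) = 0.3972 K/W
1/R_core = 1/R_stud + 1/R_cav → R_core = 0.1729 K/W
R_outer = 0.024/(0.939×14.9) = 0.001715 K/W
R_total = 0.181 K/W
Q = ΔT/R_total = 34/0.181

Q ≈ 188 W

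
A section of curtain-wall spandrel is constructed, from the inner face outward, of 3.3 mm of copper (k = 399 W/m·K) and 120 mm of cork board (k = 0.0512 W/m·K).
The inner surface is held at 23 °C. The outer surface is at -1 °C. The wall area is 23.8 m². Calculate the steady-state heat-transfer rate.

Q ≈ 244 W

Treating each layer as a thermal resistance in series:
R_copper = L/(kA) = 0.0033/(399×23.8) = 3.475×10^-7 K/W
R_cork board = L/(kA) = 0.12/(0.0512×23.8) = 0.09848 K/W
R_total = 0.09848 K/W
Q = ΔT / R_total = 24 / 0.09848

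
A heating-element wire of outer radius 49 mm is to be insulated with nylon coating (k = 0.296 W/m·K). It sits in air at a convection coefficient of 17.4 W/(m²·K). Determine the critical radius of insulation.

For a cylinder r_cr = k/h = 0.296/17.4
r_cr = 17 mm; since the bare radius (49 mm) is above r_cr, any added insulation will reduce heat loss.

r_cr ≈ 17 mm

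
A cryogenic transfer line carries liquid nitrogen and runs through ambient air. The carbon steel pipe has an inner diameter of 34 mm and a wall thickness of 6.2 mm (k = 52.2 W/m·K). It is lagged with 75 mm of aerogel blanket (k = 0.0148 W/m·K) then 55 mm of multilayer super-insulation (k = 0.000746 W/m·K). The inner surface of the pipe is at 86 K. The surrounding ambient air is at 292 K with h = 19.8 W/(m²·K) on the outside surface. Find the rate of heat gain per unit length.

Treating each annulus and film as a series resistance:
R_carbon steel pipe wall = ln(23.2/17)/(2π×52.2×1) = 9.48×10^-4 K/W
R_aerogel blanket = ln(98.2/23.2)/(2π×0.0148×1) = 15.52 K/W
R_multilayer super-insulation = ln(153.2/98.2)/(2π×0.000746×1) = 94.88 K/W
R_outer film = 1/(h_o·2πr_oL) = 1/(19.8×2π×0.1532×1) = 0.05247 K/W
R_total = 110.5 K/W
Q = ΔT/R_total = 206/110.5

q′ ≈ 1.87 W/m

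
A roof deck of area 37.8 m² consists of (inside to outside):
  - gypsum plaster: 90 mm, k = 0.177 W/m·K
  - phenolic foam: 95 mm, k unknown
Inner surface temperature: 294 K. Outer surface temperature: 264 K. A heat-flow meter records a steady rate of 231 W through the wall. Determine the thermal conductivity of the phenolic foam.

k ≈ 0.0216 W/(m·K)

Using the resistance-network approach (series):
R_gypsum plaster = L/(kA) = 0.09/(0.177×37.8) = 0.01345 K/W
Sum of known resistances R_other = 0.01345 K/W
Total R = ΔT/Q = 30/231 = 0.1299 K/W
R_phenolic foam = R_total − R_other = 0.1164 K/W
k = L/(R·A) = 0.095/(0.1164×37.8)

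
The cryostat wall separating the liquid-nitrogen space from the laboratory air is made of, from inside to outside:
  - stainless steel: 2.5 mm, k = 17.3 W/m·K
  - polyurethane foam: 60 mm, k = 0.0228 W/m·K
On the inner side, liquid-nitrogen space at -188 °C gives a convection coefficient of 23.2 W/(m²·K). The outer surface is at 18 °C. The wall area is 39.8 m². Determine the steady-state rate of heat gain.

Thermal resistances in series:
R_inner film = 1/(h_i·A) = 1/(23.2×39.8) = 0.001083 K/W
R_stainless steel = L/(kA) = 0.0025/(17.3×39.8) = 3.631×10^-6 K/W
R_polyurethane foam = L/(kA) = 0.06/(0.0228×39.8) = 0.06612 K/W
R_total = 0.06721 K/W
Q = ΔT / R_total = 206 / 0.06721

Q ≈ 3070 W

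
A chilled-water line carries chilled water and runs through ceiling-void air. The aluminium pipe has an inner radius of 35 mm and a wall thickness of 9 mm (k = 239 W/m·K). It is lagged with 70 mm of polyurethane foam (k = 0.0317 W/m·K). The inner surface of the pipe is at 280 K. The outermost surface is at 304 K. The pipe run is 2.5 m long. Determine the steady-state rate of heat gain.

Q ≈ 12.6 W

Cylindrical conduction, so R = ln(r₂/r₁)/(2πkL) per layer, in series:
R_aluminium pipe wall = ln(44/35)/(2π×239×2.5) = 6.096×10^-5 K/W
R_polyurethane foam = ln(114/44)/(2π×0.0317×2.5) = 1.912 K/W
R_total = 1.912 K/W
Q = ΔT/R_total = 24/1.912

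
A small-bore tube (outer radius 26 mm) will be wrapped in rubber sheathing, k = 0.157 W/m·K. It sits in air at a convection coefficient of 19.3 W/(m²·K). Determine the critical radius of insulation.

r_cr ≈ 8.13 mm

For a cylinder r_cr = k/h = 0.157/19.3
r_cr = 8.13 mm; since the bare radius (26 mm) is above r_cr, any added insulation will reduce heat loss.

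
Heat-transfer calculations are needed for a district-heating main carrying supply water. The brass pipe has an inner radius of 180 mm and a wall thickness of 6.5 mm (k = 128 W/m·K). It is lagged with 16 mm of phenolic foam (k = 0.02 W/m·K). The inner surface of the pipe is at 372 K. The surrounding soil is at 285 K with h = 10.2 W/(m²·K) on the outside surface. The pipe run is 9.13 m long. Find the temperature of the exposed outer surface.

Radial resistances (cylindrical: R_cond = ln(r_o/r_i)/(2πkL), R_conv = 1/(h·2πrL)):
R_brass pipe wall = ln(186.5/180)/(2π×128×9.13) = 4.831×10^-6 K/W
R_phenolic foam = ln(202.5/186.5)/(2π×0.02×9.13) = 0.07174 K/W
R_outer film = 1/(h_o·2πr_oL) = 1/(10.2×2π×0.2025×9.13) = 0.00844 K/W
R_total = 0.08019 K/W
Q = ΔT/R_total = 87/0.08019
Q = 1080 W
T_interface = T_inner − Q·ΣR(inner→interface) = 372 − 1080×0.07175

T ≈ 294 K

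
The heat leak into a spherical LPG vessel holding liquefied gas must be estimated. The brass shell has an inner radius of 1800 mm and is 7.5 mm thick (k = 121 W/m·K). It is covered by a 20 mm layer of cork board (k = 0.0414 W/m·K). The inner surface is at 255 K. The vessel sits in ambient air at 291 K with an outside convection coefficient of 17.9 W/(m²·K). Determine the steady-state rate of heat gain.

Each spherical layer contributes R = (1/r_i − 1/r_o)/(4πk):
R_brass shell = (1/1.8 − 1/1.8075)/(4π×121) = 1.516×10^-6 K/W
R_cork board = (1/1.8075 − 1/1.8275)/(4π×0.0414) = 0.01164 K/W
R_outer film = 1/(h·4πr_o²) = 1/(17.9×4π×1.8275²) = 0.001331 K/W
R_total = 0.01297 K/W
Q = ΔT/R_total = 36/0.01297

Q ≈ 2780 W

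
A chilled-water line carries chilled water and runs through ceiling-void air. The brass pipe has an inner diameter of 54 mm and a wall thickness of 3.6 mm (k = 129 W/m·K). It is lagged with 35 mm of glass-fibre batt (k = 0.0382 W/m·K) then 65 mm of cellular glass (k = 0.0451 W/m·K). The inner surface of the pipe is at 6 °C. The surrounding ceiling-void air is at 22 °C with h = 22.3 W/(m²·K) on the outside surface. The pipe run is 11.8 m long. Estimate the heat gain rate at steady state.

Radial resistances (cylindrical: R_cond = ln(r_o/r_i)/(2πkL), R_conv = 1/(h·2πrL)):
R_brass pipe wall = ln(30.6/27)/(2π×129×11.8) = 1.309×10^-5 K/W
R_glass-fibre batt = ln(65.6/30.6)/(2π×0.0382×11.8) = 0.2693 K/W
R_cellular glass = ln(130.6/65.6)/(2π×0.0451×11.8) = 0.2059 K/W
R_outer film = 1/(h_o·2πr_oL) = 1/(22.3×2π×0.1306×11.8) = 0.004631 K/W
R_total = 0.4798 K/W
Q = ΔT/R_total = 16/0.4798

Q ≈ 33.3 W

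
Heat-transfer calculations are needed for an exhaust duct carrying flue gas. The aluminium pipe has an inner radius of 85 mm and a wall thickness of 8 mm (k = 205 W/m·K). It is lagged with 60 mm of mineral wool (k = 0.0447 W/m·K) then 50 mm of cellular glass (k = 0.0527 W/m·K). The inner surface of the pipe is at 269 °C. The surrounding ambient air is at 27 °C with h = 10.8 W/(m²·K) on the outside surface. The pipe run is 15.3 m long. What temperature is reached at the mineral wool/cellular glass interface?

Radial resistances (cylindrical: R_cond = ln(r_o/r_i)/(2πkL), R_conv = 1/(h·2πrL)):
R_aluminium pipe wall = ln(93/85)/(2π×205×15.3) = 4.564×10^-6 K/W
R_mineral wool = ln(153/93)/(2π×0.0447×15.3) = 0.1159 K/W
R_cellular glass = ln(203/153)/(2π×0.0527×15.3) = 0.05581 K/W
R_outer film = 1/(h_o·2πr_oL) = 1/(10.8×2π×0.203×15.3) = 0.004745 K/W
R_total = 0.1764 K/W
Q = ΔT/R_total = 242/0.1764
Q = 1370 W
T_interface = T_inner − Q·ΣR(inner→interface) = 269 − 1370×0.1159

T ≈ 110 °C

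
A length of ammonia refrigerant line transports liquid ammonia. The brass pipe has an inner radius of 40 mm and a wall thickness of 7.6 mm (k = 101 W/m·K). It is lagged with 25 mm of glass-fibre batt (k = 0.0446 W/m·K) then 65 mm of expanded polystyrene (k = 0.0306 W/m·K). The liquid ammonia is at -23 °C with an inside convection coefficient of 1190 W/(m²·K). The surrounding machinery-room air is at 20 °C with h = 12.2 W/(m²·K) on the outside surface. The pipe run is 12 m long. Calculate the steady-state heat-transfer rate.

Q ≈ 105 W

Treating each annulus and film as a series resistance:
R_inner film = 1/(h_i·2πr₁L) = 1/(1190×2π×0.04×12) = 2.786×10^-4 K/W
R_brass pipe wall = ln(47.6/40)/(2π×101×12) = 2.284×10^-5 K/W
R_glass-fibre batt = ln(72.6/47.6)/(2π×0.0446×12) = 0.1255 K/W
R_expanded polystyrene = ln(137.6/72.6)/(2π×0.0306×12) = 0.2771 K/W
R_outer film = 1/(h_o·2πr_oL) = 1/(12.2×2π×0.1376×12) = 0.007901 K/W
R_total = 0.4109 K/W
Q = ΔT/R_total = 43/0.4109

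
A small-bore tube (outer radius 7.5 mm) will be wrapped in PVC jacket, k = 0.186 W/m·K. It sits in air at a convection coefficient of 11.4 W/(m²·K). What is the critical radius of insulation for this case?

For a cylinder r_cr = k/h = 0.186/11.4
r_cr = 16.3 mm; since the bare radius (7.5 mm) is below r_cr, adding a thin layer of insulation will *increase* heat loss.

r_cr ≈ 16.3 mm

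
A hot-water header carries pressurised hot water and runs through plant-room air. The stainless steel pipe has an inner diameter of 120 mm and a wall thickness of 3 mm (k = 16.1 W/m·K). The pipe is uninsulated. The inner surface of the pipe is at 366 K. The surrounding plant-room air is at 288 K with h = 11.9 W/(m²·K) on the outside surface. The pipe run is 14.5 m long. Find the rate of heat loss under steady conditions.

Q ≈ 5320 W

Treating each annulus and film as a series resistance:
R_stainless steel pipe wall = ln(63/60)/(2π×16.1×14.5) = 3.326×10^-5 K/W
R_outer film = 1/(h_o·2πr_oL) = 1/(11.9×2π×0.063×14.5) = 0.01464 K/W
R_total = 0.01467 K/W
Q = ΔT/R_total = 78/0.01467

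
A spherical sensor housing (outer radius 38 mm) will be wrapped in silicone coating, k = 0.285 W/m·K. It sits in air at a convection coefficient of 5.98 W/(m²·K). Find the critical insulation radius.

For a sphere r_cr = 2k/h = 2×0.285/5.98
r_cr = 95.3 mm; since the bare radius (38 mm) is below r_cr, adding a thin layer of insulation will *increase* heat loss.

r_cr ≈ 95.3 mm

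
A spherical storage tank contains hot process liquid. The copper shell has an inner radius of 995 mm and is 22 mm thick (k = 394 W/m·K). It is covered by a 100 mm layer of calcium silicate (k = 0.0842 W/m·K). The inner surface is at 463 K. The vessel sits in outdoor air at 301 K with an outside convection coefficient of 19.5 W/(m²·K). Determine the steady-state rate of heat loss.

Q ≈ 1870 W

Each spherical layer contributes R = (1/r_i − 1/r_o)/(4πk):
R_copper shell = (1/0.995 − 1/1.017)/(4π×394) = 4.391×10^-6 K/W
R_calcium silicate = (1/1.017 − 1/1.117)/(4π×0.0842) = 0.0832 K/W
R_outer film = 1/(h·4πr_o²) = 1/(19.5×4π×1.117²) = 0.003271 K/W
R_total = 0.08647 K/W
Q = ΔT/R_total = 162/0.08647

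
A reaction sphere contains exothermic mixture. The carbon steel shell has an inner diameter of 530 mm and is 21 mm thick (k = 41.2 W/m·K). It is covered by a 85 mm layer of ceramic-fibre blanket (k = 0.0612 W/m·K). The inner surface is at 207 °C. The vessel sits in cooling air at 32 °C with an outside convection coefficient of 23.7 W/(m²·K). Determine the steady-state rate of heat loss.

Each spherical layer contributes R = (1/r_i − 1/r_o)/(4πk):
R_carbon steel shell = (1/0.265 − 1/0.286)/(4π×41.2) = 5.352×10^-4 K/W
R_ceramic-fibre blanket = (1/0.286 − 1/0.371)/(4π×0.0612) = 1.042 K/W
R_outer film = 1/(h·4πr_o²) = 1/(23.7×4π×0.371²) = 0.02439 K/W
R_total = 1.067 K/W
Q = ΔT/R_total = 175/1.067

Q ≈ 164 W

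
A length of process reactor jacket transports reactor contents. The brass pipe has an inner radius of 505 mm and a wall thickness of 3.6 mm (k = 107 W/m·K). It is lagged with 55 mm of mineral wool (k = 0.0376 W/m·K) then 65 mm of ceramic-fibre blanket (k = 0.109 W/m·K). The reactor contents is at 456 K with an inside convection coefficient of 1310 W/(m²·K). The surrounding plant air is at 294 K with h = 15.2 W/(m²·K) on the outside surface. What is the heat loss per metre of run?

q′ ≈ 265 W/m

Cylindrical conduction, so R = ln(r₂/r₁)/(2πkL) per layer, in series:
R_inner film = 1/(h_i·2πr₁L) = 1/(1310×2π×0.505×1) = 2.406×10^-4 K/W
R_brass pipe wall = ln(508.6/505)/(2π×107×1) = 1.057×10^-5 K/W
R_mineral wool = ln(563.6/508.6)/(2π×0.0376×1) = 0.4346 K/W
R_ceramic-fibre blanket = ln(628.6/563.6)/(2π×0.109×1) = 0.1594 K/W
R_outer film = 1/(h_o·2πr_oL) = 1/(15.2×2π×0.6286×1) = 0.01666 K/W
R_total = 0.6109 K/W
Q = ΔT/R_total = 162/0.6109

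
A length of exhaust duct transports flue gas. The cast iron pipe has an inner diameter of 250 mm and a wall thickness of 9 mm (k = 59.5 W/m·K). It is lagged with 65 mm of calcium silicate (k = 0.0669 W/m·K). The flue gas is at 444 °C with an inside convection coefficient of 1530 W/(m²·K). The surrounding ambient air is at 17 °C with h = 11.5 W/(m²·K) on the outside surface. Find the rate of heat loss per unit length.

For a radial system each layer contributes R = ln(r_out/r_in)/(2πkL); films add R = 1/(hA).
R_inner film = 1/(h_i·2πr₁L) = 1/(1530×2π×0.125×1) = 8.322×10^-4 K/W
R_cast iron pipe wall = ln(134/125)/(2π×59.5×1) = 1.86×10^-4 K/W
R_calcium silicate = ln(199/134)/(2π×0.0669×1) = 0.9408 K/W
R_outer film = 1/(h_o·2πr_oL) = 1/(11.5×2π×0.199×1) = 0.06955 K/W
R_total = 1.011 K/W
Q = ΔT/R_total = 427/1.011

q′ ≈ 422 W/m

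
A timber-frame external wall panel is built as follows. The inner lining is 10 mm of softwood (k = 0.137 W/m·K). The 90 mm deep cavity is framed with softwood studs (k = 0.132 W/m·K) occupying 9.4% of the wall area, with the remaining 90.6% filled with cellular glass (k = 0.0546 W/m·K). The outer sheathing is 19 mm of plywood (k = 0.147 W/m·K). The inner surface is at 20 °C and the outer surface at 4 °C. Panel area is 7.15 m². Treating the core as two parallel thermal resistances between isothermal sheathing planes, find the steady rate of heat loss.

Sheathing layers in series; stud and cavity paths in parallel between them.
R_inner = 0.01/(0.137×7.15) = 0.01021 K/W
R_stud  = 0.09/(0.132×0.094×7.15) = 1.014 K/W
R_cav   = 0.09/(0.0546×0.906×7.15) = 0.2545 K/W
1/R_core = 1/R_stud + 1/R_cav → R_core = 0.2034 K/W
R_outer = 0.019/(0.147×7.15) = 0.01808 K/W
R_total = 0.2317 K/W
Q = ΔT/R_total = 16/0.2317

Q ≈ 69 W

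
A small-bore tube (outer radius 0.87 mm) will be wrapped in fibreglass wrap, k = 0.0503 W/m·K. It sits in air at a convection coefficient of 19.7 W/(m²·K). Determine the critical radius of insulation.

r_cr ≈ 2.55 mm

For a cylinder r_cr = k/h = 0.0503/19.7
r_cr = 2.55 mm; since the bare radius (0.87 mm) is below r_cr, adding a thin layer of insulation will *increase* heat loss.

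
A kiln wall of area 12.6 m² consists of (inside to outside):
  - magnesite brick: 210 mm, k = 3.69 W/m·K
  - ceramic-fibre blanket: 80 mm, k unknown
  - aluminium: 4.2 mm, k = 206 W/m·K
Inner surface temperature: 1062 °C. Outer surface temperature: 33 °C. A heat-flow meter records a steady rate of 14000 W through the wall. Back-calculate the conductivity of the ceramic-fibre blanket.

k ≈ 0.092 W/(m·K)

Thermal resistances in series:
R_magnesite brick = L/(kA) = 0.21/(3.69×12.6) = 0.004517 K/W
R_aluminium = L/(kA) = 0.0042/(206×12.6) = 1.618×10^-6 K/W
Sum of known resistances R_other = 0.004518 K/W
Total R = ΔT/Q = 1029/14000 = 0.0735 K/W
R_ceramic-fibre blanket = R_total − R_other = 0.06898 K/W
k = L/(R·A) = 0.08/(0.06898×12.6)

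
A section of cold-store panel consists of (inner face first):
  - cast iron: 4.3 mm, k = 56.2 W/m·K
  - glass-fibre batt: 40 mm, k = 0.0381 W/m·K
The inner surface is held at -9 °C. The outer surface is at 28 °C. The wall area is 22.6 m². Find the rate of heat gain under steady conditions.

Q ≈ 796 W

Treating each layer as a thermal resistance in series:
R_cast iron = L/(kA) = 0.0043/(56.2×22.6) = 3.386×10^-6 K/W
R_glass-fibre batt = L/(kA) = 0.04/(0.0381×22.6) = 0.04645 K/W
R_total = 0.04646 K/W
Q = ΔT / R_total = 37 / 0.04646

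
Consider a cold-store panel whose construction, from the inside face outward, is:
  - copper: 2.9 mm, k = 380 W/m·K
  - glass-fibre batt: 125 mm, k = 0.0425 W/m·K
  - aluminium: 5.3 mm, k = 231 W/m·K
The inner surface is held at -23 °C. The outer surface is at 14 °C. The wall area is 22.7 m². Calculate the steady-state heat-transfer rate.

Q ≈ 286 W

Series thermal resistances:
R_copper = L/(kA) = 0.0029/(380×22.7) = 3.362×10^-7 K/W
R_glass-fibre batt = L/(kA) = 0.125/(0.0425×22.7) = 0.1296 K/W
R_aluminium = L/(kA) = 0.0053/(231×22.7) = 1.011×10^-6 K/W
R_total = 0.1296 K/W
Q = ΔT / R_total = 37 / 0.1296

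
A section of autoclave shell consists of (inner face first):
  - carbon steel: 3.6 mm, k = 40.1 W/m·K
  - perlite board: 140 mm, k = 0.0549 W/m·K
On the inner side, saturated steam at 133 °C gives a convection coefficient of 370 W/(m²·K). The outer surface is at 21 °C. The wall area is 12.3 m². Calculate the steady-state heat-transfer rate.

Q ≈ 540 W

Thermal resistances in series:
R_inner film = 1/(h_i·A) = 1/(370×12.3) = 2.197×10^-4 K/W
R_carbon steel = L/(kA) = 0.0036/(40.1×12.3) = 7.299×10^-6 K/W
R_perlite board = L/(kA) = 0.14/(0.0549×12.3) = 0.2073 K/W
R_total = 0.2076 K/W
Q = ΔT / R_total = 112 / 0.2076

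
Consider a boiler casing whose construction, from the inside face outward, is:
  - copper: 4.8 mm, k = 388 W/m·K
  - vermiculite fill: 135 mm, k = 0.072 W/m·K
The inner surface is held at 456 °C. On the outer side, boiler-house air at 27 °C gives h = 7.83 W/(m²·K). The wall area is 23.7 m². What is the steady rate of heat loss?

Q ≈ 5080 W

Series thermal resistances:
R_copper = L/(kA) = 0.0048/(388×23.7) = 5.22×10^-7 K/W
R_vermiculite fill = L/(kA) = 0.135/(0.072×23.7) = 0.07911 K/W
R_outer film = 1/(h_o·A) = 1/(7.83×23.7) = 0.005389 K/W
R_total = 0.0845 K/W
Q = ΔT / R_total = 429 / 0.0845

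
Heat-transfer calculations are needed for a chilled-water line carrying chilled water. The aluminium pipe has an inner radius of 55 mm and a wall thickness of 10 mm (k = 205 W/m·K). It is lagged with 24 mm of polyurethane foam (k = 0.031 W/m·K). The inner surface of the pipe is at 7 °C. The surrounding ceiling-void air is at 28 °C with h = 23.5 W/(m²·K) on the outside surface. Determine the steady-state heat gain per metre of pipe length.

For a radial system each layer contributes R = ln(r_out/r_in)/(2πkL); films add R = 1/(hA).
R_aluminium pipe wall = ln(65/55)/(2π×205×1) = 1.297×10^-4 K/W
R_polyurethane foam = ln(89/65)/(2π×0.031×1) = 1.613 K/W
R_outer film = 1/(h_o·2πr_oL) = 1/(23.5×2π×0.089×1) = 0.0761 K/W
R_total = 1.69 K/W
Q = ΔT/R_total = 21/1.69

q′ ≈ 12.4 W/m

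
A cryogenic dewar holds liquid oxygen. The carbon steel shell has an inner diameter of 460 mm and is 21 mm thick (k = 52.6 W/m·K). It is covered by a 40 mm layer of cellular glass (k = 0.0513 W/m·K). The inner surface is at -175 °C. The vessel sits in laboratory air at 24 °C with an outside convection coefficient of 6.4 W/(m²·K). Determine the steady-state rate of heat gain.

Spherical conduction: R = (1/r_in − 1/r_out)/(4πk) per layer; series-sum.
R_carbon steel shell = (1/0.23 − 1/0.251)/(4π×52.6) = 5.503×10^-4 K/W
R_cellular glass = (1/0.251 − 1/0.291)/(4π×0.0513) = 0.8495 K/W
R_outer film = 1/(h·4πr_o²) = 1/(6.4×4π×0.291²) = 0.1468 K/W
R_total = 0.9969 K/W
Q = ΔT/R_total = 199/0.9969

Q ≈ 200 W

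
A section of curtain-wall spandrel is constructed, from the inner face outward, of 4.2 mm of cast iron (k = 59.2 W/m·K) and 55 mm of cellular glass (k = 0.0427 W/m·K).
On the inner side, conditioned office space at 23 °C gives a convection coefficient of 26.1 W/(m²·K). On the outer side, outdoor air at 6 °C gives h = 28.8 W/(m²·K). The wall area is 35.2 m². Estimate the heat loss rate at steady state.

Q ≈ 440 W

Treating each layer as a thermal resistance in series:
R_inner film = 1/(h_i·A) = 1/(26.1×35.2) = 0.001088 K/W
R_cast iron = L/(kA) = 0.0042/(59.2×35.2) = 2.016×10^-6 K/W
R_cellular glass = L/(kA) = 0.055/(0.0427×35.2) = 0.03659 K/W
R_outer film = 1/(h_o·A) = 1/(28.8×35.2) = 9.864×10^-4 K/W
R_total = 0.03867 K/W
Q = ΔT / R_total = 17 / 0.03867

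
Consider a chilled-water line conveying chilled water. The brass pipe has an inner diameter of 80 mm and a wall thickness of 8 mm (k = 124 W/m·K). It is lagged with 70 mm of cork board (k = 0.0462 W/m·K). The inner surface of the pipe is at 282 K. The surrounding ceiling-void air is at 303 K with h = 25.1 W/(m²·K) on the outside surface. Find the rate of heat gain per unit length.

Cylindrical conduction, so R = ln(r₂/r₁)/(2πkL) per layer, in series:
R_brass pipe wall = ln(48/40)/(2π×124×1) = 2.34×10^-4 K/W
R_cork board = ln(118/48)/(2π×0.0462×1) = 3.099 K/W
R_outer film = 1/(h_o·2πr_oL) = 1/(25.1×2π×0.118×1) = 0.05374 K/W
R_total = 3.153 K/W
Q = ΔT/R_total = 21/3.153

q′ ≈ 6.66 W/m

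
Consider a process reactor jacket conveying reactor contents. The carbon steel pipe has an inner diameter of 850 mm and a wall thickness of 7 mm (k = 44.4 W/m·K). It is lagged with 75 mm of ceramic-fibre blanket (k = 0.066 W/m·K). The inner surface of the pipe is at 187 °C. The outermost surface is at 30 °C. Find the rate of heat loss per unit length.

Per-layer cylindrical resistances, series-summed:
R_carbon steel pipe wall = ln(432/425)/(2π×44.4×1) = 5.856×10^-5 K/W
R_ceramic-fibre blanket = ln(507/432)/(2π×0.066×1) = 0.386 K/W
R_total = 0.3861 K/W
Q = ΔT/R_total = 157/0.3861

q′ ≈ 407 W/m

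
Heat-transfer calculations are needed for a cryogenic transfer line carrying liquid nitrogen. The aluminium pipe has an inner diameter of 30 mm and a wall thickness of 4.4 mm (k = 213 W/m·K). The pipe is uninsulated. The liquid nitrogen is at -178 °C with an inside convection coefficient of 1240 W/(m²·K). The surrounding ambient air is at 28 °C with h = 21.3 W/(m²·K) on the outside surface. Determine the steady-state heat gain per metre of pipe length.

q′ ≈ 523 W/m

For a radial system each layer contributes R = ln(r_out/r_in)/(2πkL); films add R = 1/(hA).
R_inner film = 1/(h_i·2πr₁L) = 1/(1240×2π×0.015×1) = 0.008557 K/W
R_aluminium pipe wall = ln(19.4/15)/(2π×213×1) = 1.922×10^-4 K/W
R_outer film = 1/(h_o·2πr_oL) = 1/(21.3×2π×0.0194×1) = 0.3852 K/W
R_total = 0.3939 K/W
Q = ΔT/R_total = 206/0.3939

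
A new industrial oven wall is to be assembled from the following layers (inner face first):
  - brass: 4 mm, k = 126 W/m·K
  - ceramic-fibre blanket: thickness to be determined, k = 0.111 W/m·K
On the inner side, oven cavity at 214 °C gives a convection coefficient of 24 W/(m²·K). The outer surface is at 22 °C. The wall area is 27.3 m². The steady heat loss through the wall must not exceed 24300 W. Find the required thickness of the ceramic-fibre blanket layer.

L ≈ 19.3 mm

Series thermal resistances:
R_inner film = 1/(h_i·A) = 1/(24×27.3) = 0.001526 K/W
R_brass = L/(kA) = 0.004/(126×27.3) = 1.163×10^-6 K/W
Sum of the known resistances R_other = 0.001527 K/W
Required total resistance R_tot = ΔT/Q_allow = 192/24300 = 0.007901 K/W
R_ceramic-fibre blanket = R_tot − R_other = 0.006374 K/W
L = R·k·A = 0.006374×0.111×27.3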